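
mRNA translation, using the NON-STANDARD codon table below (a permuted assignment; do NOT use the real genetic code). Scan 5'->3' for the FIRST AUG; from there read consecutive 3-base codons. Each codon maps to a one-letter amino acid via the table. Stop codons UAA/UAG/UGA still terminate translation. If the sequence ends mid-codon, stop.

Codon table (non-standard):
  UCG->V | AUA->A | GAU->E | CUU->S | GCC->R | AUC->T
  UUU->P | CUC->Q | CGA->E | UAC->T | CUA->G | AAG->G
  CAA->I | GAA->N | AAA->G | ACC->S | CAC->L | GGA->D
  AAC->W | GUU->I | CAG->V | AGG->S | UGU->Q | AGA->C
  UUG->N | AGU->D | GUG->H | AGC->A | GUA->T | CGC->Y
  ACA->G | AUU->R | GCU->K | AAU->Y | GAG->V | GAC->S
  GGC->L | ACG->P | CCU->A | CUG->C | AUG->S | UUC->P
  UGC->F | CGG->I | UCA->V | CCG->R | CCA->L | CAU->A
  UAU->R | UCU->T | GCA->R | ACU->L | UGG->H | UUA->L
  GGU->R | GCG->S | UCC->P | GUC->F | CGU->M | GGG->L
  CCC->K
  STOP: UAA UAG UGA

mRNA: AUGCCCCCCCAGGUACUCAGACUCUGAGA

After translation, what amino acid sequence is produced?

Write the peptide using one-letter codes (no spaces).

Answer: SKKVTQCQ

Derivation:
start AUG at pos 0
pos 0: AUG -> S; peptide=S
pos 3: CCC -> K; peptide=SK
pos 6: CCC -> K; peptide=SKK
pos 9: CAG -> V; peptide=SKKV
pos 12: GUA -> T; peptide=SKKVT
pos 15: CUC -> Q; peptide=SKKVTQ
pos 18: AGA -> C; peptide=SKKVTQC
pos 21: CUC -> Q; peptide=SKKVTQCQ
pos 24: UGA -> STOP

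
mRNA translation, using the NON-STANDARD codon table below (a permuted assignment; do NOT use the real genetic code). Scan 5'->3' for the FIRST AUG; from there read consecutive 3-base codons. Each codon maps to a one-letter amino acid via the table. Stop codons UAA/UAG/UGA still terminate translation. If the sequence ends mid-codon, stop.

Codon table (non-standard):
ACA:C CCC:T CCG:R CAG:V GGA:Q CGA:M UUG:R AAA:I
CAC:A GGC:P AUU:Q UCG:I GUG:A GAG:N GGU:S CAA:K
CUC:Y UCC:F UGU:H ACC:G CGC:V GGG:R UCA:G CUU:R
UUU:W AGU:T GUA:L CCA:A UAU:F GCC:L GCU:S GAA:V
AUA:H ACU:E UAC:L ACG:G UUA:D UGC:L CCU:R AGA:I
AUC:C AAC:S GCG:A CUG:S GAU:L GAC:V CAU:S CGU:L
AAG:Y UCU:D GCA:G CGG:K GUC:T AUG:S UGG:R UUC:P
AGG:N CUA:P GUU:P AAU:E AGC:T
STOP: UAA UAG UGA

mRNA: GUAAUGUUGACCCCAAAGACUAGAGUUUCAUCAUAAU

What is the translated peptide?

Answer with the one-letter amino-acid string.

Answer: SRGAYEIPGG

Derivation:
start AUG at pos 3
pos 3: AUG -> S; peptide=S
pos 6: UUG -> R; peptide=SR
pos 9: ACC -> G; peptide=SRG
pos 12: CCA -> A; peptide=SRGA
pos 15: AAG -> Y; peptide=SRGAY
pos 18: ACU -> E; peptide=SRGAYE
pos 21: AGA -> I; peptide=SRGAYEI
pos 24: GUU -> P; peptide=SRGAYEIP
pos 27: UCA -> G; peptide=SRGAYEIPG
pos 30: UCA -> G; peptide=SRGAYEIPGG
pos 33: UAA -> STOP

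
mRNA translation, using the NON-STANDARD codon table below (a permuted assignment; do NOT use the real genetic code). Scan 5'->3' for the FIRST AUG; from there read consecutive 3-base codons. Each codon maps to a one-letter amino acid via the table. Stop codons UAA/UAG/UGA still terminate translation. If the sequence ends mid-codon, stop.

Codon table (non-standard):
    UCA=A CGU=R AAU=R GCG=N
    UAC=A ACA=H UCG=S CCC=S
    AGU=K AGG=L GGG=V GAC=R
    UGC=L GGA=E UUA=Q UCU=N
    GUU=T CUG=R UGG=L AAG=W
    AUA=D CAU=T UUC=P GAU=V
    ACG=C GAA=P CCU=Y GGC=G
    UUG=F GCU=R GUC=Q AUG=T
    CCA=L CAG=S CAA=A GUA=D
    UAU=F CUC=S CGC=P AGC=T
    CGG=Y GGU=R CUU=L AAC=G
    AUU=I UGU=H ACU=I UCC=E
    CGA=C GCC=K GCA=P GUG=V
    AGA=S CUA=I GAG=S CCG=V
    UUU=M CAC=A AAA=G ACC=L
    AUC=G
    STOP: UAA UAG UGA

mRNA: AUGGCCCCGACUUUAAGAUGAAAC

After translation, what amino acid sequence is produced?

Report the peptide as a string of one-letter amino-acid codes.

start AUG at pos 0
pos 0: AUG -> T; peptide=T
pos 3: GCC -> K; peptide=TK
pos 6: CCG -> V; peptide=TKV
pos 9: ACU -> I; peptide=TKVI
pos 12: UUA -> Q; peptide=TKVIQ
pos 15: AGA -> S; peptide=TKVIQS
pos 18: UGA -> STOP

Answer: TKVIQS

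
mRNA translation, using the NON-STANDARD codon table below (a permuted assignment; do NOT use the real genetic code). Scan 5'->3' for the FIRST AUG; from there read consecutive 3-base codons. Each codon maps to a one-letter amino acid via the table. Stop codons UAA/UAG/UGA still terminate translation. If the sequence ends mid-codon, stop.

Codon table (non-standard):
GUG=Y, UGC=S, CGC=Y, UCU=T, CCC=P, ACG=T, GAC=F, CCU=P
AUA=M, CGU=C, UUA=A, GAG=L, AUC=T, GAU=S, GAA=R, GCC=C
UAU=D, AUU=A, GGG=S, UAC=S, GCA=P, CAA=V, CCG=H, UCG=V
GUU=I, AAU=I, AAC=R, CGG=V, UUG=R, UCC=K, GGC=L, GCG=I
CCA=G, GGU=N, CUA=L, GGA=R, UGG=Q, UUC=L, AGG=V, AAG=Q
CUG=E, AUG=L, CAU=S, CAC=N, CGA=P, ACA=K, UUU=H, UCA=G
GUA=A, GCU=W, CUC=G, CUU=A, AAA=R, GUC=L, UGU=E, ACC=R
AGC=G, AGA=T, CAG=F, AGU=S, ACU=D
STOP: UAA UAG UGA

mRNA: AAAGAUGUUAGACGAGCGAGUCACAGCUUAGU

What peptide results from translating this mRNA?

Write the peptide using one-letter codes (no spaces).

Answer: LAFLPLKW

Derivation:
start AUG at pos 4
pos 4: AUG -> L; peptide=L
pos 7: UUA -> A; peptide=LA
pos 10: GAC -> F; peptide=LAF
pos 13: GAG -> L; peptide=LAFL
pos 16: CGA -> P; peptide=LAFLP
pos 19: GUC -> L; peptide=LAFLPL
pos 22: ACA -> K; peptide=LAFLPLK
pos 25: GCU -> W; peptide=LAFLPLKW
pos 28: UAG -> STOP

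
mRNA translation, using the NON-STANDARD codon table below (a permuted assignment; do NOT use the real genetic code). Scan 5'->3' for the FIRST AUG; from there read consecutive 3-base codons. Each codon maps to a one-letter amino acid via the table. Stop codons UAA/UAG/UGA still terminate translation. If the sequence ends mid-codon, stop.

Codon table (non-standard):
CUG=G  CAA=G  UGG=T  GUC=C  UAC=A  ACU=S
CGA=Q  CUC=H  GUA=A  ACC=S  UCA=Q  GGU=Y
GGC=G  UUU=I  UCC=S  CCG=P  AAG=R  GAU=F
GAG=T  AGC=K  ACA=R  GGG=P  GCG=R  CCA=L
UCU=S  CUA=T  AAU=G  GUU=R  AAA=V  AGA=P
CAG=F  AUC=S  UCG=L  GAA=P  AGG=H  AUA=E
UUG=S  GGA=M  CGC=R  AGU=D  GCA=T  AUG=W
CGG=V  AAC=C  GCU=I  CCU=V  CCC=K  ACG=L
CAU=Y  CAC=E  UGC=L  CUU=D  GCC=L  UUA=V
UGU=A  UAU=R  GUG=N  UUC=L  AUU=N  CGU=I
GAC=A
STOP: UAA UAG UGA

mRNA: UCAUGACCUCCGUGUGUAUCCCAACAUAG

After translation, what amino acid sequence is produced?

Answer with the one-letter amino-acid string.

start AUG at pos 2
pos 2: AUG -> W; peptide=W
pos 5: ACC -> S; peptide=WS
pos 8: UCC -> S; peptide=WSS
pos 11: GUG -> N; peptide=WSSN
pos 14: UGU -> A; peptide=WSSNA
pos 17: AUC -> S; peptide=WSSNAS
pos 20: CCA -> L; peptide=WSSNASL
pos 23: ACA -> R; peptide=WSSNASLR
pos 26: UAG -> STOP

Answer: WSSNASLR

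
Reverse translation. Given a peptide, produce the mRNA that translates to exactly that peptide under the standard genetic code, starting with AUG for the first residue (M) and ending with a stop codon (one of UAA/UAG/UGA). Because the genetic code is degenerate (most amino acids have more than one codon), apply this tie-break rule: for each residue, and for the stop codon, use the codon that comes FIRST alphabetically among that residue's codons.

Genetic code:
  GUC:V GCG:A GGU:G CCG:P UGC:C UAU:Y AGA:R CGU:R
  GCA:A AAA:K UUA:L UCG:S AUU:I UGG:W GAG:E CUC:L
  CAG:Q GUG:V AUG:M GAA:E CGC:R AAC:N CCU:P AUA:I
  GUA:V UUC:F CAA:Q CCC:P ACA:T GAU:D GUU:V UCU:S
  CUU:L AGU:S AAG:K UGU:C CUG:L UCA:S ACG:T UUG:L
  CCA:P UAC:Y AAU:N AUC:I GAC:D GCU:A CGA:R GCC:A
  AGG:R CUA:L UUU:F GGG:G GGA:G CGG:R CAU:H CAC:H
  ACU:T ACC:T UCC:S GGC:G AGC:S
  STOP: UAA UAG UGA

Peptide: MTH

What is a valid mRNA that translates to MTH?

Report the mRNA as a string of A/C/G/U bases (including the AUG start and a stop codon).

Answer: mRNA: AUGACACACUAA

Derivation:
residue 1: M -> AUG (start codon)
residue 2: T codons sorted = ACA,ACC,ACG,ACU -> pick first = ACA
residue 3: H codons sorted = CAC,CAU -> pick first = CAC
terminator: stop codons sorted = UAA,UAG,UGA -> pick first = UAA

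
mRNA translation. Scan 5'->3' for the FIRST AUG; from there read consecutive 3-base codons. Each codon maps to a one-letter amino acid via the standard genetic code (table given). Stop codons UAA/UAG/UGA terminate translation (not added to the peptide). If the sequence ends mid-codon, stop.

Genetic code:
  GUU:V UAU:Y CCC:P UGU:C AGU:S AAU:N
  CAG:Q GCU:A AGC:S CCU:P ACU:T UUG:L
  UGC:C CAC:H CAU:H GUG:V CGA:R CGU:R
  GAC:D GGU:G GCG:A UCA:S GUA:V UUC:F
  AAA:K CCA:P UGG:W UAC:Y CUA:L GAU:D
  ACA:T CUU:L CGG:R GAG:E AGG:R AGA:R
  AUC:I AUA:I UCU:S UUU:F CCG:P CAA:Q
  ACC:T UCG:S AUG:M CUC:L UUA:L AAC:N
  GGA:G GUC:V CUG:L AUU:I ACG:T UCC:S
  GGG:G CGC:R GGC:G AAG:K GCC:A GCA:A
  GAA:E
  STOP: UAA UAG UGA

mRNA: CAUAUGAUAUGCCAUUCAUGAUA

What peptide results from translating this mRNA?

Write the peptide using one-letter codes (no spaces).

start AUG at pos 3
pos 3: AUG -> M; peptide=M
pos 6: AUA -> I; peptide=MI
pos 9: UGC -> C; peptide=MIC
pos 12: CAU -> H; peptide=MICH
pos 15: UCA -> S; peptide=MICHS
pos 18: UGA -> STOP

Answer: MICHS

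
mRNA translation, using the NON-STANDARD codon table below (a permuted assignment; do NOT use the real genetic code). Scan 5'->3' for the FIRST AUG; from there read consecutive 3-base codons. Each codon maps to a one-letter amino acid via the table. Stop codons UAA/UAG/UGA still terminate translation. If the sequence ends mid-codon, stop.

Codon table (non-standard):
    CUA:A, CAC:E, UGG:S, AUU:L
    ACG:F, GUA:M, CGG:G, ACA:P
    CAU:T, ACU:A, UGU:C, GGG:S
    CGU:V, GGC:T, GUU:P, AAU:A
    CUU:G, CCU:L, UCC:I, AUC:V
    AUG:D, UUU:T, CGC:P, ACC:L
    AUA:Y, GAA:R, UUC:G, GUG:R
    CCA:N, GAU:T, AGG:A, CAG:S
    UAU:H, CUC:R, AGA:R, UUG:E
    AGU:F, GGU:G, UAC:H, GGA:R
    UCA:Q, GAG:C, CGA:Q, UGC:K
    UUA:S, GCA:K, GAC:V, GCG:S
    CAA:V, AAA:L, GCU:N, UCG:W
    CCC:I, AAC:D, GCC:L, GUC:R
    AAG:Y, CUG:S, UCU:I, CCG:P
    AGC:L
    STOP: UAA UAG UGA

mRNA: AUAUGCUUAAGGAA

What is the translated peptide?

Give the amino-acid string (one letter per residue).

start AUG at pos 2
pos 2: AUG -> D; peptide=D
pos 5: CUU -> G; peptide=DG
pos 8: AAG -> Y; peptide=DGY
pos 11: GAA -> R; peptide=DGYR
pos 14: only 0 nt remain (<3), stop (end of mRNA)

Answer: DGYR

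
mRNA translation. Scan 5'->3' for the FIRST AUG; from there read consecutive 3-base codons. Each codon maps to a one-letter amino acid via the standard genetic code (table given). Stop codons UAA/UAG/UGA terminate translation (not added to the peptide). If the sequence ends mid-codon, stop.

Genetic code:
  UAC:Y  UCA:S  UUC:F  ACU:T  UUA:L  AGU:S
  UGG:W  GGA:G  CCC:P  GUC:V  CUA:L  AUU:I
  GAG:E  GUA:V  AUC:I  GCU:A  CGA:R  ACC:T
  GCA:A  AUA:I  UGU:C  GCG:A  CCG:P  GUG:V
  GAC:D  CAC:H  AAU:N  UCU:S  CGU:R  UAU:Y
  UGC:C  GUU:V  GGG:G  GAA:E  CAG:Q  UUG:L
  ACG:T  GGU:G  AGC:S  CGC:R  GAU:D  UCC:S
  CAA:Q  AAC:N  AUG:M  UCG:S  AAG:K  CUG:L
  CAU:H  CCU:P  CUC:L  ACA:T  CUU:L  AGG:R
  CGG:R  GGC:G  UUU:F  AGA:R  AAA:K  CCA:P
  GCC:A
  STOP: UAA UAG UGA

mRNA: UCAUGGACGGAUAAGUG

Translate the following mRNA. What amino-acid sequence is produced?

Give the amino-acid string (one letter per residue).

start AUG at pos 2
pos 2: AUG -> M; peptide=M
pos 5: GAC -> D; peptide=MD
pos 8: GGA -> G; peptide=MDG
pos 11: UAA -> STOP

Answer: MDG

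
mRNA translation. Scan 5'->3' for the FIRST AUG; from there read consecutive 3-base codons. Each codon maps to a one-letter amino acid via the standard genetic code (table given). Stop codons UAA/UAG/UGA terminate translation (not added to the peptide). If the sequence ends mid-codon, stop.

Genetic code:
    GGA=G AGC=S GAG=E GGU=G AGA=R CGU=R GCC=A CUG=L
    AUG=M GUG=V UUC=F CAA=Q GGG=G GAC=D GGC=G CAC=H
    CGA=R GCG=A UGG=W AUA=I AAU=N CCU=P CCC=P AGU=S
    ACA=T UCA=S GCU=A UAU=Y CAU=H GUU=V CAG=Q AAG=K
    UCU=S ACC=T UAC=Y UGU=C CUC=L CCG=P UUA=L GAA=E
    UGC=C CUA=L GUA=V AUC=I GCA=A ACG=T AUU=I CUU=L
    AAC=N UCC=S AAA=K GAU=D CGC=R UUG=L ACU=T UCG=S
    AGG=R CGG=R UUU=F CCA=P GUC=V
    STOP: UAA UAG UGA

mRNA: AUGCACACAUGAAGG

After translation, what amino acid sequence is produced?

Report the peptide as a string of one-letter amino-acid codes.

start AUG at pos 0
pos 0: AUG -> M; peptide=M
pos 3: CAC -> H; peptide=MH
pos 6: ACA -> T; peptide=MHT
pos 9: UGA -> STOP

Answer: MHT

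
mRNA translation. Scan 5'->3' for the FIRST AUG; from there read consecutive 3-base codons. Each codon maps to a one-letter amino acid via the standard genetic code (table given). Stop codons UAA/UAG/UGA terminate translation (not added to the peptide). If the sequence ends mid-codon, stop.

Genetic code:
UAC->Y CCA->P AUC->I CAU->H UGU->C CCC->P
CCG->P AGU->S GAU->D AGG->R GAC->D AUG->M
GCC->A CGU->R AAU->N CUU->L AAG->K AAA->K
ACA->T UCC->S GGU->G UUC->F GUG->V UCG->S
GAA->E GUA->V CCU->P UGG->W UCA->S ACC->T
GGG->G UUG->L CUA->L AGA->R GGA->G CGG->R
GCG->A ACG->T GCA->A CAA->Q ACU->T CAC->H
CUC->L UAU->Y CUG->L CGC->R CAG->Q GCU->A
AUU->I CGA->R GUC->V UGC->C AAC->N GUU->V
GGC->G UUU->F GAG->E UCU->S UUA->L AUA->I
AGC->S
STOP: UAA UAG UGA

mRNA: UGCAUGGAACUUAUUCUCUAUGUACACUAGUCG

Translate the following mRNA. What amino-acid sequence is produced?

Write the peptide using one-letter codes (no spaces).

Answer: MELILYVH

Derivation:
start AUG at pos 3
pos 3: AUG -> M; peptide=M
pos 6: GAA -> E; peptide=ME
pos 9: CUU -> L; peptide=MEL
pos 12: AUU -> I; peptide=MELI
pos 15: CUC -> L; peptide=MELIL
pos 18: UAU -> Y; peptide=MELILY
pos 21: GUA -> V; peptide=MELILYV
pos 24: CAC -> H; peptide=MELILYVH
pos 27: UAG -> STOP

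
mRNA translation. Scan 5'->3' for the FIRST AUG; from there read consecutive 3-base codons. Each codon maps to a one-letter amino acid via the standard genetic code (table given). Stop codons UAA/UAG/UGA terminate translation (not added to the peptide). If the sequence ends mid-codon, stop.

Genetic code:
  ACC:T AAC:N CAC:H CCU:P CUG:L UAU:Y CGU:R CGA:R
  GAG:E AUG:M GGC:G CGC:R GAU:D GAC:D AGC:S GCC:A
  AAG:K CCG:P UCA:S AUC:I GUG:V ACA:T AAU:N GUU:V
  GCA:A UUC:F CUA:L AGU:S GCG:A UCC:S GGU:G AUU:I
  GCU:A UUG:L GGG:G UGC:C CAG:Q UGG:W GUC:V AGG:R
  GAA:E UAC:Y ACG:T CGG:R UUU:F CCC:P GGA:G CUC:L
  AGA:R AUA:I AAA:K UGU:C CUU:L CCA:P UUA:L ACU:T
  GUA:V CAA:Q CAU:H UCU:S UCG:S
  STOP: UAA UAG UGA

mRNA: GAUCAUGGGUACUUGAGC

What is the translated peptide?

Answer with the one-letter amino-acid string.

start AUG at pos 4
pos 4: AUG -> M; peptide=M
pos 7: GGU -> G; peptide=MG
pos 10: ACU -> T; peptide=MGT
pos 13: UGA -> STOP

Answer: MGT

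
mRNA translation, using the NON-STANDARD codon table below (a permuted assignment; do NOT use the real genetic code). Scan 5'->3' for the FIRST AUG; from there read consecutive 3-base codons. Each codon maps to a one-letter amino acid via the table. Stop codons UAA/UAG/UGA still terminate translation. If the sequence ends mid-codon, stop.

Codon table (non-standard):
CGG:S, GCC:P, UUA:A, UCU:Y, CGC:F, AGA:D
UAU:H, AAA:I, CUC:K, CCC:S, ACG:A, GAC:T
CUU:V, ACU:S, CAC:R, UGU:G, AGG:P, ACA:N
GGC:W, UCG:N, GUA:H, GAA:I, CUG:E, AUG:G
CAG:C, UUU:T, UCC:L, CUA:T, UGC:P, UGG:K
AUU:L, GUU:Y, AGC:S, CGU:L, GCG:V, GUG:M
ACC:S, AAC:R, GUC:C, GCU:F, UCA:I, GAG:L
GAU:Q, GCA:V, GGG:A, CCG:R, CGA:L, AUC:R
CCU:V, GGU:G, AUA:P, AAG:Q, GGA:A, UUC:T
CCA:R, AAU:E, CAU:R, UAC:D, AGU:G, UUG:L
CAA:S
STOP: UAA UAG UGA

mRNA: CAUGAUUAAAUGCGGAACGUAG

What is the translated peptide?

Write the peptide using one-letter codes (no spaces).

Answer: GLIPAA

Derivation:
start AUG at pos 1
pos 1: AUG -> G; peptide=G
pos 4: AUU -> L; peptide=GL
pos 7: AAA -> I; peptide=GLI
pos 10: UGC -> P; peptide=GLIP
pos 13: GGA -> A; peptide=GLIPA
pos 16: ACG -> A; peptide=GLIPAA
pos 19: UAG -> STOP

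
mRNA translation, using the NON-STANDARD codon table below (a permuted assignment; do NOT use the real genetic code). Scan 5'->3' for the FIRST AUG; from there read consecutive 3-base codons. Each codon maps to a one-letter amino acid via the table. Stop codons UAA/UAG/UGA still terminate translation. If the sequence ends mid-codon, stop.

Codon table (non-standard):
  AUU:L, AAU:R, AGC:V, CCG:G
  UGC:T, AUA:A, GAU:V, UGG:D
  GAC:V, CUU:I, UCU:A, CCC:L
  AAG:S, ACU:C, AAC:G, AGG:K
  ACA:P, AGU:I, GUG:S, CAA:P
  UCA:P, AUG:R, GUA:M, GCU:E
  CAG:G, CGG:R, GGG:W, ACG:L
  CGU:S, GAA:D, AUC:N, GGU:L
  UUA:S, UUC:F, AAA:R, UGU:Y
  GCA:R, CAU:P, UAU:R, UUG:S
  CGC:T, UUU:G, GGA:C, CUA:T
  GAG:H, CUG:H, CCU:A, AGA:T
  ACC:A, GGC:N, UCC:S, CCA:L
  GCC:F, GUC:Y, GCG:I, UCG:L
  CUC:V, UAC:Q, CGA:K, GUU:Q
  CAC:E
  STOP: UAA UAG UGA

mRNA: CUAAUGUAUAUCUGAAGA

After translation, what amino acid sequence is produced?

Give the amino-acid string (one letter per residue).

start AUG at pos 3
pos 3: AUG -> R; peptide=R
pos 6: UAU -> R; peptide=RR
pos 9: AUC -> N; peptide=RRN
pos 12: UGA -> STOP

Answer: RRN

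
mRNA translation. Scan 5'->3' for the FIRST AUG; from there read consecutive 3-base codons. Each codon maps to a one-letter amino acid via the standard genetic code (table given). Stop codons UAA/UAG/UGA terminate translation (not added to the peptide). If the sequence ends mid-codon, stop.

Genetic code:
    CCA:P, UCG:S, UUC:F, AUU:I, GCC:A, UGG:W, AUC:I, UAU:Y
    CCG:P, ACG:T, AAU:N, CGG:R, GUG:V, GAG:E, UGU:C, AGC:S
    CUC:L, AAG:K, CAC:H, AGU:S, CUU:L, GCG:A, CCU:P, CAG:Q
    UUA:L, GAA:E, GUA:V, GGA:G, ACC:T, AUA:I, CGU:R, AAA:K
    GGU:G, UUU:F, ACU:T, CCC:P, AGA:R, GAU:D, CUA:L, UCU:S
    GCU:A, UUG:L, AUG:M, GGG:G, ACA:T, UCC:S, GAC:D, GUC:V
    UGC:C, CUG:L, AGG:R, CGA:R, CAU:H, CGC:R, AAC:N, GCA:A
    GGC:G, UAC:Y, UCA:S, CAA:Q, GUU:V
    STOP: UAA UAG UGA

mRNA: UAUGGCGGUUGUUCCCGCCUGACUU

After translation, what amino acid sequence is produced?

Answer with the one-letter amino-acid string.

Answer: MAVVPA

Derivation:
start AUG at pos 1
pos 1: AUG -> M; peptide=M
pos 4: GCG -> A; peptide=MA
pos 7: GUU -> V; peptide=MAV
pos 10: GUU -> V; peptide=MAVV
pos 13: CCC -> P; peptide=MAVVP
pos 16: GCC -> A; peptide=MAVVPA
pos 19: UGA -> STOP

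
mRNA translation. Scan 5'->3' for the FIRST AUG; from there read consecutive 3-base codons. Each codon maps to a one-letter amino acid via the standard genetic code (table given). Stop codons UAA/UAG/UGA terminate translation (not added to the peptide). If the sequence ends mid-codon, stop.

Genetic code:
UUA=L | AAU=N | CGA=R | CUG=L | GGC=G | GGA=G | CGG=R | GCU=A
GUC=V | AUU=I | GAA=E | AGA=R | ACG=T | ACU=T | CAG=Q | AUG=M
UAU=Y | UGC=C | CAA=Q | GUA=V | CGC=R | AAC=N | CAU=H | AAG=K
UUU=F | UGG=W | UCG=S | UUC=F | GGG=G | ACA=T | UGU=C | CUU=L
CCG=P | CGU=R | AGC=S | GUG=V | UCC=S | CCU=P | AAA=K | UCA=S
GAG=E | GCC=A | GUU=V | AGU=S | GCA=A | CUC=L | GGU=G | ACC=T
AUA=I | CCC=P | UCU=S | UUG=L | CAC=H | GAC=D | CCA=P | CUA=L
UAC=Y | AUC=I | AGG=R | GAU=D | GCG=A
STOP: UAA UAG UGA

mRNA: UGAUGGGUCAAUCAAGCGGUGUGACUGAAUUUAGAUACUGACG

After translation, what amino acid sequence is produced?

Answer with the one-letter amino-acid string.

Answer: MGQSSGVTEFRY

Derivation:
start AUG at pos 2
pos 2: AUG -> M; peptide=M
pos 5: GGU -> G; peptide=MG
pos 8: CAA -> Q; peptide=MGQ
pos 11: UCA -> S; peptide=MGQS
pos 14: AGC -> S; peptide=MGQSS
pos 17: GGU -> G; peptide=MGQSSG
pos 20: GUG -> V; peptide=MGQSSGV
pos 23: ACU -> T; peptide=MGQSSGVT
pos 26: GAA -> E; peptide=MGQSSGVTE
pos 29: UUU -> F; peptide=MGQSSGVTEF
pos 32: AGA -> R; peptide=MGQSSGVTEFR
pos 35: UAC -> Y; peptide=MGQSSGVTEFRY
pos 38: UGA -> STOP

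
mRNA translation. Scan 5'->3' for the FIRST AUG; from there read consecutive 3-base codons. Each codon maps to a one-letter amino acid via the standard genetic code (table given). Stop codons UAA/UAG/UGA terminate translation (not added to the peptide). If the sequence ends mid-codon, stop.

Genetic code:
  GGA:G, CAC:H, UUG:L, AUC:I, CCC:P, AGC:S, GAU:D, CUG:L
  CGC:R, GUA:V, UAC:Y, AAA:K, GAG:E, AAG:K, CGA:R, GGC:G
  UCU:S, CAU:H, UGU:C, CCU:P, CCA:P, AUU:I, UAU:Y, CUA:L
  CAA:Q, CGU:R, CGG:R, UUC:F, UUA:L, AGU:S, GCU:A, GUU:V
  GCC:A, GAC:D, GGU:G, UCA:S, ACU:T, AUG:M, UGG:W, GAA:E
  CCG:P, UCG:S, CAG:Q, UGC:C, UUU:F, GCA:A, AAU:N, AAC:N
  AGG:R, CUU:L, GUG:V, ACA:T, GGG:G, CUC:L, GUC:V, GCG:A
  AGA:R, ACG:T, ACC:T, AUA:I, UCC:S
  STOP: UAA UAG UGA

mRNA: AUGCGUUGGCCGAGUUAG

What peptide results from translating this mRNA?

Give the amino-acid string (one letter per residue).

Answer: MRWPS

Derivation:
start AUG at pos 0
pos 0: AUG -> M; peptide=M
pos 3: CGU -> R; peptide=MR
pos 6: UGG -> W; peptide=MRW
pos 9: CCG -> P; peptide=MRWP
pos 12: AGU -> S; peptide=MRWPS
pos 15: UAG -> STOP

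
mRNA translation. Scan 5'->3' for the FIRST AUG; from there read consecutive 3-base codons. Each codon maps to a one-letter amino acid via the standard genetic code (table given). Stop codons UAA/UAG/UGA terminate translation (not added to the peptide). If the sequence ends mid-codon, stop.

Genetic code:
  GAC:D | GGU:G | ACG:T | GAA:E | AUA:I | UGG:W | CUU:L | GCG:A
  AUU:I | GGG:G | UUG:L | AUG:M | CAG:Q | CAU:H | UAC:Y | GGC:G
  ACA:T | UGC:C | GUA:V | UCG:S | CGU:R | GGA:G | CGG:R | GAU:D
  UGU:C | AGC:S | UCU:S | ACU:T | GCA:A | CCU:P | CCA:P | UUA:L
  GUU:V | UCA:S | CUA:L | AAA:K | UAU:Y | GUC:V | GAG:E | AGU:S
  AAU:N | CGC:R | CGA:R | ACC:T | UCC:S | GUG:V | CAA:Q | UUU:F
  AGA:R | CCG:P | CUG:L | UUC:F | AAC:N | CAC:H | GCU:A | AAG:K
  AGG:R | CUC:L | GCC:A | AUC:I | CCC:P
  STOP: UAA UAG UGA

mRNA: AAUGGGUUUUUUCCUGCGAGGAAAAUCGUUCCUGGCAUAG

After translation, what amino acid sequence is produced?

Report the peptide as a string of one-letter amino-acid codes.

start AUG at pos 1
pos 1: AUG -> M; peptide=M
pos 4: GGU -> G; peptide=MG
pos 7: UUU -> F; peptide=MGF
pos 10: UUC -> F; peptide=MGFF
pos 13: CUG -> L; peptide=MGFFL
pos 16: CGA -> R; peptide=MGFFLR
pos 19: GGA -> G; peptide=MGFFLRG
pos 22: AAA -> K; peptide=MGFFLRGK
pos 25: UCG -> S; peptide=MGFFLRGKS
pos 28: UUC -> F; peptide=MGFFLRGKSF
pos 31: CUG -> L; peptide=MGFFLRGKSFL
pos 34: GCA -> A; peptide=MGFFLRGKSFLA
pos 37: UAG -> STOP

Answer: MGFFLRGKSFLA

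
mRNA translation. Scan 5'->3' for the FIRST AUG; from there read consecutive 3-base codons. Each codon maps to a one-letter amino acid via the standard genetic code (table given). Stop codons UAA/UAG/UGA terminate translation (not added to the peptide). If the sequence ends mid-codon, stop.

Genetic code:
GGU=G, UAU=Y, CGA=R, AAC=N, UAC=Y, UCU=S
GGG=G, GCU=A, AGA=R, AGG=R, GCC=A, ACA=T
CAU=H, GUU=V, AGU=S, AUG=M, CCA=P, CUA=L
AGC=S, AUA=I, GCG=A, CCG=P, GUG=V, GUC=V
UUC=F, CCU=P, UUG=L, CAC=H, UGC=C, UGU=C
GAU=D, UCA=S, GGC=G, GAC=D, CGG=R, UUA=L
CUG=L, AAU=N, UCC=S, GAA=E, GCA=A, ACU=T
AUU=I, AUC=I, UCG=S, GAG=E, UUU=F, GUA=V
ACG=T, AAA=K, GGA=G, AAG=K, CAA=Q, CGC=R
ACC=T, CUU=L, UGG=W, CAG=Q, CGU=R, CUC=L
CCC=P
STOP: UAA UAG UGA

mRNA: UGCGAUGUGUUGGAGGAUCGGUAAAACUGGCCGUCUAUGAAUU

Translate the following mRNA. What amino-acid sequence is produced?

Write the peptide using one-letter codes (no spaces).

Answer: MCWRIGKTGRL

Derivation:
start AUG at pos 4
pos 4: AUG -> M; peptide=M
pos 7: UGU -> C; peptide=MC
pos 10: UGG -> W; peptide=MCW
pos 13: AGG -> R; peptide=MCWR
pos 16: AUC -> I; peptide=MCWRI
pos 19: GGU -> G; peptide=MCWRIG
pos 22: AAA -> K; peptide=MCWRIGK
pos 25: ACU -> T; peptide=MCWRIGKT
pos 28: GGC -> G; peptide=MCWRIGKTG
pos 31: CGU -> R; peptide=MCWRIGKTGR
pos 34: CUA -> L; peptide=MCWRIGKTGRL
pos 37: UGA -> STOP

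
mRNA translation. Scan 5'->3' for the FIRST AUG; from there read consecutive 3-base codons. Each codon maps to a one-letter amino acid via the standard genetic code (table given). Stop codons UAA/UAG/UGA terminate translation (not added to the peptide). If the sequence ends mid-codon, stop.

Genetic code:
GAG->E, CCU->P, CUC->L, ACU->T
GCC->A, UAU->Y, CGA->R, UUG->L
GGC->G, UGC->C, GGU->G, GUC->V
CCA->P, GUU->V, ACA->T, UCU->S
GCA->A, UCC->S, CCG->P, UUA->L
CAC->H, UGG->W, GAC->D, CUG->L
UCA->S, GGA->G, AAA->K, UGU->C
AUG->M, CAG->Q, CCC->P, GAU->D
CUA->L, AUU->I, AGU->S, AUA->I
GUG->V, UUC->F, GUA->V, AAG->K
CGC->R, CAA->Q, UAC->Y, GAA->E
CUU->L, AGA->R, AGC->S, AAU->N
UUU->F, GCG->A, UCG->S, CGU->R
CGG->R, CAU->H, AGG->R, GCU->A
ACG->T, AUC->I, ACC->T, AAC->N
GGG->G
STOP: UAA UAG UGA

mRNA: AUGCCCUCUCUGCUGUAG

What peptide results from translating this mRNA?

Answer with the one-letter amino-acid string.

Answer: MPSLL

Derivation:
start AUG at pos 0
pos 0: AUG -> M; peptide=M
pos 3: CCC -> P; peptide=MP
pos 6: UCU -> S; peptide=MPS
pos 9: CUG -> L; peptide=MPSL
pos 12: CUG -> L; peptide=MPSLL
pos 15: UAG -> STOP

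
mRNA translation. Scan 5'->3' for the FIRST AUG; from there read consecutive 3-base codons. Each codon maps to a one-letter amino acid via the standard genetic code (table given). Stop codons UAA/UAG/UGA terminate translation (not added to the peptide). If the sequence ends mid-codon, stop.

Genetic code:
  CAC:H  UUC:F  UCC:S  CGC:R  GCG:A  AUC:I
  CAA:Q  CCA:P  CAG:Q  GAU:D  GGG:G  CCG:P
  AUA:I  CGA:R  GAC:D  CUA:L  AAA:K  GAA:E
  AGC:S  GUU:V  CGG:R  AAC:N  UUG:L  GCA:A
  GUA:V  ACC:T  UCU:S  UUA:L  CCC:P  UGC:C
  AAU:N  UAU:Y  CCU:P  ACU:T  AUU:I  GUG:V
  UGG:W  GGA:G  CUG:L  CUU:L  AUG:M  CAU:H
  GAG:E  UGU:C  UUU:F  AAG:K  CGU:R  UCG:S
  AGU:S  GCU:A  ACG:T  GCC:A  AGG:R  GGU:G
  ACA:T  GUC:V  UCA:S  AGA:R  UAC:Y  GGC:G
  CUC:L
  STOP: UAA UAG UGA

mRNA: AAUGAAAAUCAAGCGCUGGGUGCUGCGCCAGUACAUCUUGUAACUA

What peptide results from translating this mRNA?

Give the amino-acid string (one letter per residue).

start AUG at pos 1
pos 1: AUG -> M; peptide=M
pos 4: AAA -> K; peptide=MK
pos 7: AUC -> I; peptide=MKI
pos 10: AAG -> K; peptide=MKIK
pos 13: CGC -> R; peptide=MKIKR
pos 16: UGG -> W; peptide=MKIKRW
pos 19: GUG -> V; peptide=MKIKRWV
pos 22: CUG -> L; peptide=MKIKRWVL
pos 25: CGC -> R; peptide=MKIKRWVLR
pos 28: CAG -> Q; peptide=MKIKRWVLRQ
pos 31: UAC -> Y; peptide=MKIKRWVLRQY
pos 34: AUC -> I; peptide=MKIKRWVLRQYI
pos 37: UUG -> L; peptide=MKIKRWVLRQYIL
pos 40: UAA -> STOP

Answer: MKIKRWVLRQYIL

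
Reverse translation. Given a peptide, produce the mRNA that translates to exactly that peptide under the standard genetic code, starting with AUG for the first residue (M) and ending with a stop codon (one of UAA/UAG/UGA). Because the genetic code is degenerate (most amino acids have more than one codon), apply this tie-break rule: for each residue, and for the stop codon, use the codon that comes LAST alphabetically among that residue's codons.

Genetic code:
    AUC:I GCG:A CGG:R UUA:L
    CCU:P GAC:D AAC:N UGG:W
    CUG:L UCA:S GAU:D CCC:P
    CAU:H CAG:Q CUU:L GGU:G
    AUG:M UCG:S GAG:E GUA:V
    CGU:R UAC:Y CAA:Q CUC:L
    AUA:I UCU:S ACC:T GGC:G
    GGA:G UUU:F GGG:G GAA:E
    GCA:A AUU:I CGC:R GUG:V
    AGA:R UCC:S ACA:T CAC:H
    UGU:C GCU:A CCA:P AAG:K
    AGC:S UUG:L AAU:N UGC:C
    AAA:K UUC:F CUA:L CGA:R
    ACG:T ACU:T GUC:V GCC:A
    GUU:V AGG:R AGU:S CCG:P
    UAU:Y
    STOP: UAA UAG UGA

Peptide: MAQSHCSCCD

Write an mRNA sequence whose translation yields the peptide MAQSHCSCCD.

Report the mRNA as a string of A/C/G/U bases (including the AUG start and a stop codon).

residue 1: M -> AUG (start codon)
residue 2: A codons sorted = GCA,GCC,GCG,GCU -> pick last = GCU
residue 3: Q codons sorted = CAA,CAG -> pick last = CAG
residue 4: S codons sorted = AGC,AGU,UCA,UCC,UCG,UCU -> pick last = UCU
residue 5: H codons sorted = CAC,CAU -> pick last = CAU
residue 6: C codons sorted = UGC,UGU -> pick last = UGU
residue 7: S codons sorted = AGC,AGU,UCA,UCC,UCG,UCU -> pick last = UCU
residue 8: C codons sorted = UGC,UGU -> pick last = UGU
residue 9: C codons sorted = UGC,UGU -> pick last = UGU
residue 10: D codons sorted = GAC,GAU -> pick last = GAU
terminator: stop codons sorted = UAA,UAG,UGA -> pick last = UGA

Answer: mRNA: AUGGCUCAGUCUCAUUGUUCUUGUUGUGAUUGA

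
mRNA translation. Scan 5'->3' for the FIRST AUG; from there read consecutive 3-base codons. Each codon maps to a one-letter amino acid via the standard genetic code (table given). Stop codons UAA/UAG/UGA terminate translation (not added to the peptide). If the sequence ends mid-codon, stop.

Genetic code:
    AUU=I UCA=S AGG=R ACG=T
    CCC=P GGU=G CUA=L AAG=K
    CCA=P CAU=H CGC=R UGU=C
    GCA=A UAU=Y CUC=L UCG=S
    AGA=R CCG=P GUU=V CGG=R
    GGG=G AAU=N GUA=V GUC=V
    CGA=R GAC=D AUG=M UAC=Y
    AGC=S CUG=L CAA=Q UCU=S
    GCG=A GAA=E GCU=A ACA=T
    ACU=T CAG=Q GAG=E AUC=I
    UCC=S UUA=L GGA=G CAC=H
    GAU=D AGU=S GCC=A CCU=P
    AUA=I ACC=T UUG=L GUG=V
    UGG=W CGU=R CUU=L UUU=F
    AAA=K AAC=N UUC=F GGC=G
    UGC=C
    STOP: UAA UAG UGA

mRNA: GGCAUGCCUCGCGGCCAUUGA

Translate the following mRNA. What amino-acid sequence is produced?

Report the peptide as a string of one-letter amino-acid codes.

start AUG at pos 3
pos 3: AUG -> M; peptide=M
pos 6: CCU -> P; peptide=MP
pos 9: CGC -> R; peptide=MPR
pos 12: GGC -> G; peptide=MPRG
pos 15: CAU -> H; peptide=MPRGH
pos 18: UGA -> STOP

Answer: MPRGH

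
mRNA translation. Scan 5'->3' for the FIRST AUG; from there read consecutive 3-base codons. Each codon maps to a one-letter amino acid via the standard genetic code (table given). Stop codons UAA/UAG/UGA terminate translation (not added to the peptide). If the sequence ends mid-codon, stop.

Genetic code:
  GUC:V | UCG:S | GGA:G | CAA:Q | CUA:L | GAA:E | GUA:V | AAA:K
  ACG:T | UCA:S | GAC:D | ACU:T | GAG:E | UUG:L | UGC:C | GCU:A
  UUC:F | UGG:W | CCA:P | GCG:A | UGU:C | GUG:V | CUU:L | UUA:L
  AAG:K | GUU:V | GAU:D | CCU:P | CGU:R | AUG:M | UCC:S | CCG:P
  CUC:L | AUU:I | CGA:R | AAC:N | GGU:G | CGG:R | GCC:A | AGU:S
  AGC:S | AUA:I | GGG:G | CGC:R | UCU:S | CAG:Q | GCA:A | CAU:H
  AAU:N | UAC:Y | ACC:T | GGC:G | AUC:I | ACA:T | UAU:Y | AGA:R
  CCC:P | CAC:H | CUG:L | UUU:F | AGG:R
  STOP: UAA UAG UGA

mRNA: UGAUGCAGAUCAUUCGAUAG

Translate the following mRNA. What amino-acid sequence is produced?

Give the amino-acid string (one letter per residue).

start AUG at pos 2
pos 2: AUG -> M; peptide=M
pos 5: CAG -> Q; peptide=MQ
pos 8: AUC -> I; peptide=MQI
pos 11: AUU -> I; peptide=MQII
pos 14: CGA -> R; peptide=MQIIR
pos 17: UAG -> STOP

Answer: MQIIR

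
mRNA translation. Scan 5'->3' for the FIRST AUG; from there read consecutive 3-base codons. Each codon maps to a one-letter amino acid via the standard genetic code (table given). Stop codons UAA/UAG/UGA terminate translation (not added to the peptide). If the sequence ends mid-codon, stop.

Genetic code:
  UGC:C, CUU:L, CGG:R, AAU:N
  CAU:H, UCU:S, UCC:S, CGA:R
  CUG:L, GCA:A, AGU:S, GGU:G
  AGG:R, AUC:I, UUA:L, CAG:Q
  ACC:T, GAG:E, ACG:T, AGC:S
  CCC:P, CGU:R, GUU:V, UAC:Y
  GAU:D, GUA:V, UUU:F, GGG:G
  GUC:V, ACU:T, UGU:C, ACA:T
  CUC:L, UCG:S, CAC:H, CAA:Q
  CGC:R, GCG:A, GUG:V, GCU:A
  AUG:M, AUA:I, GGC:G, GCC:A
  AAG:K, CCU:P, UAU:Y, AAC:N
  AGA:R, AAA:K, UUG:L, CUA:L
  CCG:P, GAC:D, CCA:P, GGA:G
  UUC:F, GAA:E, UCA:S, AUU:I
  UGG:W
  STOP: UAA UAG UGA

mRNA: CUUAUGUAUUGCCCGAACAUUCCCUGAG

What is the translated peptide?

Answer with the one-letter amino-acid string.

Answer: MYCPNIP

Derivation:
start AUG at pos 3
pos 3: AUG -> M; peptide=M
pos 6: UAU -> Y; peptide=MY
pos 9: UGC -> C; peptide=MYC
pos 12: CCG -> P; peptide=MYCP
pos 15: AAC -> N; peptide=MYCPN
pos 18: AUU -> I; peptide=MYCPNI
pos 21: CCC -> P; peptide=MYCPNIP
pos 24: UGA -> STOP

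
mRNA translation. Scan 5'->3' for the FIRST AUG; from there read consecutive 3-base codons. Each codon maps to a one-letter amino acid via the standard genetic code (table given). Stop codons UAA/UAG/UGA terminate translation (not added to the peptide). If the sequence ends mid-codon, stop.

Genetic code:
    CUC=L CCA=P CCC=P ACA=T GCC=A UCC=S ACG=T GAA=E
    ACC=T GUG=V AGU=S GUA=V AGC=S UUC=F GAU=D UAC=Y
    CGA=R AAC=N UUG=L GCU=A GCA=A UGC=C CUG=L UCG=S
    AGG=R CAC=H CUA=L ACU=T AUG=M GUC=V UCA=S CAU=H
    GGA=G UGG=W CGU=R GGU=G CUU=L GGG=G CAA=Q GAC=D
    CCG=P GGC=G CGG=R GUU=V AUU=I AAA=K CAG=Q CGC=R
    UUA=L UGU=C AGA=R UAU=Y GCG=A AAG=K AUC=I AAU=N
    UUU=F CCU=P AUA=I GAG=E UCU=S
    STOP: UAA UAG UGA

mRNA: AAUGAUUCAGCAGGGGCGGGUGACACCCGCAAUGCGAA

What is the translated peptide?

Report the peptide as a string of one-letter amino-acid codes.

Answer: MIQQGRVTPAMR

Derivation:
start AUG at pos 1
pos 1: AUG -> M; peptide=M
pos 4: AUU -> I; peptide=MI
pos 7: CAG -> Q; peptide=MIQ
pos 10: CAG -> Q; peptide=MIQQ
pos 13: GGG -> G; peptide=MIQQG
pos 16: CGG -> R; peptide=MIQQGR
pos 19: GUG -> V; peptide=MIQQGRV
pos 22: ACA -> T; peptide=MIQQGRVT
pos 25: CCC -> P; peptide=MIQQGRVTP
pos 28: GCA -> A; peptide=MIQQGRVTPA
pos 31: AUG -> M; peptide=MIQQGRVTPAM
pos 34: CGA -> R; peptide=MIQQGRVTPAMR
pos 37: only 1 nt remain (<3), stop (end of mRNA)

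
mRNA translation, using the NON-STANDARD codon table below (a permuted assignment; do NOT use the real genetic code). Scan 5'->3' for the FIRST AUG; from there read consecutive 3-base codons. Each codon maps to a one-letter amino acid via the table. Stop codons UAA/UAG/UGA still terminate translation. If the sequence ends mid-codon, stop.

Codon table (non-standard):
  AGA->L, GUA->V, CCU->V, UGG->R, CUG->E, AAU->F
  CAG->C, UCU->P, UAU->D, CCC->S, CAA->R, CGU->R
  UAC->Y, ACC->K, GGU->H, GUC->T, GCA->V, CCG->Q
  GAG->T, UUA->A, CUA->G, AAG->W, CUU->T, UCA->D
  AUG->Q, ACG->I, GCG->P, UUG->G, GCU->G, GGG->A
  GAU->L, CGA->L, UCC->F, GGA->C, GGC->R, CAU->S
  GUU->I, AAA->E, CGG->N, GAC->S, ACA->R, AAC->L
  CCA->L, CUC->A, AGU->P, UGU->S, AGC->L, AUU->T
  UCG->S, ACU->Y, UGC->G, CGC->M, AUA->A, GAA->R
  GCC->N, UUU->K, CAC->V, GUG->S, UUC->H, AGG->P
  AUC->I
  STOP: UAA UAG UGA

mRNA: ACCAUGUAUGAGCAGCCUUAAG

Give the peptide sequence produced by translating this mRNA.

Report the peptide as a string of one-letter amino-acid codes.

Answer: QDTCV

Derivation:
start AUG at pos 3
pos 3: AUG -> Q; peptide=Q
pos 6: UAU -> D; peptide=QD
pos 9: GAG -> T; peptide=QDT
pos 12: CAG -> C; peptide=QDTC
pos 15: CCU -> V; peptide=QDTCV
pos 18: UAA -> STOP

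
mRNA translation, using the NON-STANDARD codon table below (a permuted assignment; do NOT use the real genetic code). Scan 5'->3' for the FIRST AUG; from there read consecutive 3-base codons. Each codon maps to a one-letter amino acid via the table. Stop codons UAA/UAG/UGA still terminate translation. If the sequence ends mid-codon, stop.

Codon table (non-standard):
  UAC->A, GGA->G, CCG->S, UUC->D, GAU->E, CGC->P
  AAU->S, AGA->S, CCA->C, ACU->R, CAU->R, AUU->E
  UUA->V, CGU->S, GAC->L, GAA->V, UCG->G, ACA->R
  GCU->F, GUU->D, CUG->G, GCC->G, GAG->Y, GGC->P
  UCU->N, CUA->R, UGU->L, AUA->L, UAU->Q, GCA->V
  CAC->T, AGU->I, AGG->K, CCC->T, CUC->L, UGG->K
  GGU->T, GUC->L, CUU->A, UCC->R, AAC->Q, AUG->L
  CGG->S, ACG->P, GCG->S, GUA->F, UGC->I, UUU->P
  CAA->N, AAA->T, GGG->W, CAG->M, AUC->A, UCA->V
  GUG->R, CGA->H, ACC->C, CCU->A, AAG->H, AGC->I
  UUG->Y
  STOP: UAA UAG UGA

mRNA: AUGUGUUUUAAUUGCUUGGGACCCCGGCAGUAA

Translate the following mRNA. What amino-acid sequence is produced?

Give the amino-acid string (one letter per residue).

start AUG at pos 0
pos 0: AUG -> L; peptide=L
pos 3: UGU -> L; peptide=LL
pos 6: UUU -> P; peptide=LLP
pos 9: AAU -> S; peptide=LLPS
pos 12: UGC -> I; peptide=LLPSI
pos 15: UUG -> Y; peptide=LLPSIY
pos 18: GGA -> G; peptide=LLPSIYG
pos 21: CCC -> T; peptide=LLPSIYGT
pos 24: CGG -> S; peptide=LLPSIYGTS
pos 27: CAG -> M; peptide=LLPSIYGTSM
pos 30: UAA -> STOP

Answer: LLPSIYGTSM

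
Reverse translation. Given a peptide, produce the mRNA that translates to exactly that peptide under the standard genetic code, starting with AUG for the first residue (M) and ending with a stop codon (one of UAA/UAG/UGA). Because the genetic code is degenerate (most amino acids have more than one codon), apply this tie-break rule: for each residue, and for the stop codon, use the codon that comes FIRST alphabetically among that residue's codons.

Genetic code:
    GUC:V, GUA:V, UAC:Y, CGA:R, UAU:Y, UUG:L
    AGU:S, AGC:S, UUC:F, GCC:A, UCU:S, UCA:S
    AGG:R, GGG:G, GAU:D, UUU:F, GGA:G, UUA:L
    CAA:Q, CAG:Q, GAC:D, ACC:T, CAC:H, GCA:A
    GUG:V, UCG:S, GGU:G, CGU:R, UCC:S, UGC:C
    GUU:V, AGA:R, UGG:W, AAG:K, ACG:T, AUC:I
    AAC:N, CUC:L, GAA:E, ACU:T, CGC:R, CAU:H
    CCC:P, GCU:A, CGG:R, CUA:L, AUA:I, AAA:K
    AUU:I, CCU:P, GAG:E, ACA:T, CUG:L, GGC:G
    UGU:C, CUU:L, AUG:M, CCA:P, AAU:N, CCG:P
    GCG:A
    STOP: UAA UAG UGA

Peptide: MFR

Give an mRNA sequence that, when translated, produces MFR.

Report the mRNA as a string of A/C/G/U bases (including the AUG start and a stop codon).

Answer: mRNA: AUGUUCAGAUAA

Derivation:
residue 1: M -> AUG (start codon)
residue 2: F codons sorted = UUC,UUU -> pick first = UUC
residue 3: R codons sorted = AGA,AGG,CGA,CGC,CGG,CGU -> pick first = AGA
terminator: stop codons sorted = UAA,UAG,UGA -> pick first = UAA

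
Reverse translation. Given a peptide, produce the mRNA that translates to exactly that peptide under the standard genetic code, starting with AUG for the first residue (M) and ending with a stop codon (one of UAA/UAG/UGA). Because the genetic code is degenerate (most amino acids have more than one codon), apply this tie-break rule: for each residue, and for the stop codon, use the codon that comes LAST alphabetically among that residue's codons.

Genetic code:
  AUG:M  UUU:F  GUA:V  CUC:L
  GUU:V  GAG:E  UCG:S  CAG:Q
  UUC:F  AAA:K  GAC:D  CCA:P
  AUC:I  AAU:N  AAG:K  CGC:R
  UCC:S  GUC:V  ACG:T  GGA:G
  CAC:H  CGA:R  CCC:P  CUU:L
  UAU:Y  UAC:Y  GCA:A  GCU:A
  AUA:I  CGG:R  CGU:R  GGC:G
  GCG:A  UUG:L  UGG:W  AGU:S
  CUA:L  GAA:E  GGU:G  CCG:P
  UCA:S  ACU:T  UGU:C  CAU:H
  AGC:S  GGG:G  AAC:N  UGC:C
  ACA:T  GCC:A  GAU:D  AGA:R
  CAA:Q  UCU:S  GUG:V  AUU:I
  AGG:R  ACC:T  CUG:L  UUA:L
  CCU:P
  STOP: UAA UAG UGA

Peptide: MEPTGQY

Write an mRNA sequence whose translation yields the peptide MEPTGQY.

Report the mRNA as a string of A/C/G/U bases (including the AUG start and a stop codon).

Answer: mRNA: AUGGAGCCUACUGGUCAGUAUUGA

Derivation:
residue 1: M -> AUG (start codon)
residue 2: E codons sorted = GAA,GAG -> pick last = GAG
residue 3: P codons sorted = CCA,CCC,CCG,CCU -> pick last = CCU
residue 4: T codons sorted = ACA,ACC,ACG,ACU -> pick last = ACU
residue 5: G codons sorted = GGA,GGC,GGG,GGU -> pick last = GGU
residue 6: Q codons sorted = CAA,CAG -> pick last = CAG
residue 7: Y codons sorted = UAC,UAU -> pick last = UAU
terminator: stop codons sorted = UAA,UAG,UGA -> pick last = UGA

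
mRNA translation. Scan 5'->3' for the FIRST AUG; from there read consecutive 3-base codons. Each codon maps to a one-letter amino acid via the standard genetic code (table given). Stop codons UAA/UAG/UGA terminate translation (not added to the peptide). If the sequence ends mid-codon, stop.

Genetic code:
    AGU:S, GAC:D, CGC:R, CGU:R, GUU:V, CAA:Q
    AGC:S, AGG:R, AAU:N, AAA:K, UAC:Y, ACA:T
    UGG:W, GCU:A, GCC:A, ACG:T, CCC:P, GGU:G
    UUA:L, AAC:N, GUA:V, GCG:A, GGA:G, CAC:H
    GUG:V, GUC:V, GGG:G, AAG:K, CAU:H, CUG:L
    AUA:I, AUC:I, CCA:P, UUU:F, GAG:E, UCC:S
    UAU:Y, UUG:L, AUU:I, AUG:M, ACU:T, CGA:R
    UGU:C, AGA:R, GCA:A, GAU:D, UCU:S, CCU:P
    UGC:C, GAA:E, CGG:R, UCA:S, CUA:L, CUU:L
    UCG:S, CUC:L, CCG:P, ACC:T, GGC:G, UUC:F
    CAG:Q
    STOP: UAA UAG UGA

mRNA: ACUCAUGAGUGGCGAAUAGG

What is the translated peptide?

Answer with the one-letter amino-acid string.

Answer: MSGE

Derivation:
start AUG at pos 4
pos 4: AUG -> M; peptide=M
pos 7: AGU -> S; peptide=MS
pos 10: GGC -> G; peptide=MSG
pos 13: GAA -> E; peptide=MSGE
pos 16: UAG -> STOP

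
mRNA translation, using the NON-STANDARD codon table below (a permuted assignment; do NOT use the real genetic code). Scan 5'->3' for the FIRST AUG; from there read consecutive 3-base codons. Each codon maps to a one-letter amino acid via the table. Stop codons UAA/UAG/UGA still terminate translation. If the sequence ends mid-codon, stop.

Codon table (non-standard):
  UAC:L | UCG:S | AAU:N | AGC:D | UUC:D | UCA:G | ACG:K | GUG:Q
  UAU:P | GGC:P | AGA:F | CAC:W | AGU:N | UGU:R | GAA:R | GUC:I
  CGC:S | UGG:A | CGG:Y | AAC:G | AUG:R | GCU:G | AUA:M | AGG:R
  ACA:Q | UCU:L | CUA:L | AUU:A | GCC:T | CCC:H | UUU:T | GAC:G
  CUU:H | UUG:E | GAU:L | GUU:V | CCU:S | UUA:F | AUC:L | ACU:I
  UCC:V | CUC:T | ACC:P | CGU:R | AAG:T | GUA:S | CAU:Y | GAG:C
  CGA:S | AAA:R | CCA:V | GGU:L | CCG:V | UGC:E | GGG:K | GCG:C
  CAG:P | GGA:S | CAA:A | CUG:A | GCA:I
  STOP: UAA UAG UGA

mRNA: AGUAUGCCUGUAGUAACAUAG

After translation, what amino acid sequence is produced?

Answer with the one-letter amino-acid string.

start AUG at pos 3
pos 3: AUG -> R; peptide=R
pos 6: CCU -> S; peptide=RS
pos 9: GUA -> S; peptide=RSS
pos 12: GUA -> S; peptide=RSSS
pos 15: ACA -> Q; peptide=RSSSQ
pos 18: UAG -> STOP

Answer: RSSSQ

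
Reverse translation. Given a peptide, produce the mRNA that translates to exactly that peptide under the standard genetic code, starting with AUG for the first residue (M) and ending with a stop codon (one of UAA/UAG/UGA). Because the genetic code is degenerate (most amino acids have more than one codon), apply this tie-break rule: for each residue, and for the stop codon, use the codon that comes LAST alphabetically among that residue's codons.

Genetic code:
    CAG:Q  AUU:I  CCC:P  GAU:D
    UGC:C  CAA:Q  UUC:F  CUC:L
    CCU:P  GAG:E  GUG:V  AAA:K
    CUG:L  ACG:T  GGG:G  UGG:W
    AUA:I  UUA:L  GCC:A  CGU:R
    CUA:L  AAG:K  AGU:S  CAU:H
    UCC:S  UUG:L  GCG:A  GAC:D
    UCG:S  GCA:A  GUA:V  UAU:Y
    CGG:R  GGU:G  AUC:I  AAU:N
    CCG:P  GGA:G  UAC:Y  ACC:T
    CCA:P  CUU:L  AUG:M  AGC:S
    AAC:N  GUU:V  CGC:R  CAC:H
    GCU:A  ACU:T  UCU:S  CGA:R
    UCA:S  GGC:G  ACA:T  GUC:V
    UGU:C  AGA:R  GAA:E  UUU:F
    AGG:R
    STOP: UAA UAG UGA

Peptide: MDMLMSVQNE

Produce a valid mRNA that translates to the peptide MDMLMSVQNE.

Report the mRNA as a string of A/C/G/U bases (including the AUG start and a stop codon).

Answer: mRNA: AUGGAUAUGUUGAUGUCUGUUCAGAAUGAGUGA

Derivation:
residue 1: M -> AUG (start codon)
residue 2: D codons sorted = GAC,GAU -> pick last = GAU
residue 3: M -> AUG (only codon)
residue 4: L codons sorted = CUA,CUC,CUG,CUU,UUA,UUG -> pick last = UUG
residue 5: M -> AUG (only codon)
residue 6: S codons sorted = AGC,AGU,UCA,UCC,UCG,UCU -> pick last = UCU
residue 7: V codons sorted = GUA,GUC,GUG,GUU -> pick last = GUU
residue 8: Q codons sorted = CAA,CAG -> pick last = CAG
residue 9: N codons sorted = AAC,AAU -> pick last = AAU
residue 10: E codons sorted = GAA,GAG -> pick last = GAG
terminator: stop codons sorted = UAA,UAG,UGA -> pick last = UGA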